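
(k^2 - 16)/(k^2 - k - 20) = (k - 4)/(k - 5)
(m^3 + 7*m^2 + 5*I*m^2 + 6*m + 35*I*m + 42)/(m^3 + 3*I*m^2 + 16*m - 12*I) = (m + 7)/(m - 2*I)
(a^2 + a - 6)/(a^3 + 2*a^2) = (a^2 + a - 6)/(a^2*(a + 2))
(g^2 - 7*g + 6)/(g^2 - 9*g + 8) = (g - 6)/(g - 8)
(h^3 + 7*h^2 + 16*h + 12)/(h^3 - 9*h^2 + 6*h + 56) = (h^2 + 5*h + 6)/(h^2 - 11*h + 28)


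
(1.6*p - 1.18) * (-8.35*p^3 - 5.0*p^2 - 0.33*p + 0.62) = -13.36*p^4 + 1.853*p^3 + 5.372*p^2 + 1.3814*p - 0.7316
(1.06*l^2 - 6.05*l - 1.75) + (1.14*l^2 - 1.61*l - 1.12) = 2.2*l^2 - 7.66*l - 2.87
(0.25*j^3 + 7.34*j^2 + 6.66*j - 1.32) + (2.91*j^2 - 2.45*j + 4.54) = 0.25*j^3 + 10.25*j^2 + 4.21*j + 3.22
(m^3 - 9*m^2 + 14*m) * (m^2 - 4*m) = m^5 - 13*m^4 + 50*m^3 - 56*m^2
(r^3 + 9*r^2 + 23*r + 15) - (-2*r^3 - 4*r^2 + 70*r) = 3*r^3 + 13*r^2 - 47*r + 15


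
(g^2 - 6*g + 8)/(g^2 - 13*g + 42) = (g^2 - 6*g + 8)/(g^2 - 13*g + 42)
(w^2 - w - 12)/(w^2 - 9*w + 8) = (w^2 - w - 12)/(w^2 - 9*w + 8)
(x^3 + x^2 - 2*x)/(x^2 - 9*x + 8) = x*(x + 2)/(x - 8)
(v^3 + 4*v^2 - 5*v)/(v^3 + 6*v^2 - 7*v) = (v + 5)/(v + 7)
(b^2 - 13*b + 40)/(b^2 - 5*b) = (b - 8)/b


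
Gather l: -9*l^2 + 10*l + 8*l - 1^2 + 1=-9*l^2 + 18*l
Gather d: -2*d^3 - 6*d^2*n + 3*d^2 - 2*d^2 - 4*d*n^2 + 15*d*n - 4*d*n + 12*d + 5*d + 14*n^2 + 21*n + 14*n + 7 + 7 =-2*d^3 + d^2*(1 - 6*n) + d*(-4*n^2 + 11*n + 17) + 14*n^2 + 35*n + 14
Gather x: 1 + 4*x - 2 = 4*x - 1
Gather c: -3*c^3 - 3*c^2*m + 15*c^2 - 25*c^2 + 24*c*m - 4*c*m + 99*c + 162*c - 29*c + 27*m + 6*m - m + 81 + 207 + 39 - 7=-3*c^3 + c^2*(-3*m - 10) + c*(20*m + 232) + 32*m + 320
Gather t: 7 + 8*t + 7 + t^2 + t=t^2 + 9*t + 14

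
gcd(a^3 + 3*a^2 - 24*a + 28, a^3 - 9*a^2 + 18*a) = 1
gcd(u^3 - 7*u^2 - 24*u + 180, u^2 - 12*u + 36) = u^2 - 12*u + 36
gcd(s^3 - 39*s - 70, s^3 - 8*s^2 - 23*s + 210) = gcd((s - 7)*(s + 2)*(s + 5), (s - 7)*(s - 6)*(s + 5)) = s^2 - 2*s - 35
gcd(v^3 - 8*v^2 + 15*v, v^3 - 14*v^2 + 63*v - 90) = v^2 - 8*v + 15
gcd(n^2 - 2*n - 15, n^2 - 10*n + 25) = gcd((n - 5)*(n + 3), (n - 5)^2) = n - 5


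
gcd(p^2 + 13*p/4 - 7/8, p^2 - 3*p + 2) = 1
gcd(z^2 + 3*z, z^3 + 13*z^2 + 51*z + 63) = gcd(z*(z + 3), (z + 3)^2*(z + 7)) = z + 3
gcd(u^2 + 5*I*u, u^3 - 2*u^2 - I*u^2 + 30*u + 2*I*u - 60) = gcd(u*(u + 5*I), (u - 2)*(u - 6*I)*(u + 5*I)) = u + 5*I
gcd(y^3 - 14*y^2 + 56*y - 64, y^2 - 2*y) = y - 2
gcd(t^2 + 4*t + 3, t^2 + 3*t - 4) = 1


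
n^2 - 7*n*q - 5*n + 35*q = (n - 5)*(n - 7*q)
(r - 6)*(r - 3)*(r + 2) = r^3 - 7*r^2 + 36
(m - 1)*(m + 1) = m^2 - 1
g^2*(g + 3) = g^3 + 3*g^2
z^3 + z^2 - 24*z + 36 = (z - 3)*(z - 2)*(z + 6)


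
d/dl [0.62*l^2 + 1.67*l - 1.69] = 1.24*l + 1.67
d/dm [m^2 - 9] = 2*m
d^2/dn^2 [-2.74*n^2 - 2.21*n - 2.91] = -5.48000000000000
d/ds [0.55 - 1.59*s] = -1.59000000000000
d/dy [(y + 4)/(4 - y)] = 8/(y - 4)^2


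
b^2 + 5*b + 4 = (b + 1)*(b + 4)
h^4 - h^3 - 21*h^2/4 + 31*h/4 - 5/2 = (h - 2)*(h - 1)*(h - 1/2)*(h + 5/2)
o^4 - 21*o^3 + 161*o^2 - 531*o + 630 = (o - 7)*(o - 6)*(o - 5)*(o - 3)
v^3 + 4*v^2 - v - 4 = (v - 1)*(v + 1)*(v + 4)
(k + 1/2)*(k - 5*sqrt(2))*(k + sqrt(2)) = k^3 - 4*sqrt(2)*k^2 + k^2/2 - 10*k - 2*sqrt(2)*k - 5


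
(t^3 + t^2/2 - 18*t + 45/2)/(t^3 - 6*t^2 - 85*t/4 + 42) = 2*(t^2 + 2*t - 15)/(2*t^2 - 9*t - 56)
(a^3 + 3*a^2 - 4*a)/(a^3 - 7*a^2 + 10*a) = (a^2 + 3*a - 4)/(a^2 - 7*a + 10)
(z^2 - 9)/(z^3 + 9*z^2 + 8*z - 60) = (z^2 - 9)/(z^3 + 9*z^2 + 8*z - 60)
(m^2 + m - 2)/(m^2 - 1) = (m + 2)/(m + 1)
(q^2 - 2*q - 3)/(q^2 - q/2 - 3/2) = 2*(q - 3)/(2*q - 3)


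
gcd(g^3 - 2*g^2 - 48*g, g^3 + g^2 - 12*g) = g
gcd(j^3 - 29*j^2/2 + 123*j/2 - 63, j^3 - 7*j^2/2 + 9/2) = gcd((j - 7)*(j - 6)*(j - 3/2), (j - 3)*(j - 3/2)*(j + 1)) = j - 3/2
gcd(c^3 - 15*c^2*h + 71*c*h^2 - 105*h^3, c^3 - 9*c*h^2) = c - 3*h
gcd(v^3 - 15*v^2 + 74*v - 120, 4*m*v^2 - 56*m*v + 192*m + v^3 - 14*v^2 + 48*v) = v - 6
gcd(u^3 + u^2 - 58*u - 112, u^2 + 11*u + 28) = u + 7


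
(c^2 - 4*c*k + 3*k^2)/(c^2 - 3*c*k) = (c - k)/c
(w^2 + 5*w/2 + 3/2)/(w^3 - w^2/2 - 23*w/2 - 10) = (2*w + 3)/(2*w^2 - 3*w - 20)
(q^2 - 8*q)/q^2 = (q - 8)/q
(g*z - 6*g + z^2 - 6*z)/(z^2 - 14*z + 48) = (g + z)/(z - 8)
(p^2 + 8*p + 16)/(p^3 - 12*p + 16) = (p + 4)/(p^2 - 4*p + 4)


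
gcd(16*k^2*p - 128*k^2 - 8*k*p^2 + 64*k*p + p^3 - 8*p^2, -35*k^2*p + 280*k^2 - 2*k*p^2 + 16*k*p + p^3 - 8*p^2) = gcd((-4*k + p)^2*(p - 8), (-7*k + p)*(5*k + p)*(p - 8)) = p - 8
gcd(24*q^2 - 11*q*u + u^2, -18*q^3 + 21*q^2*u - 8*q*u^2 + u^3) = 3*q - u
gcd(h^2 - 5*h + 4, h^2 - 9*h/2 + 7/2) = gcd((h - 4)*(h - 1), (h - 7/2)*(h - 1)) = h - 1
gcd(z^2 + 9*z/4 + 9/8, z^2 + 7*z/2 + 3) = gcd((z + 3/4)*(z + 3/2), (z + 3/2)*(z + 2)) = z + 3/2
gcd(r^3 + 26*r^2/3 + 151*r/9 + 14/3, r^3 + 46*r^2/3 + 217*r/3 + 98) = r^2 + 25*r/3 + 14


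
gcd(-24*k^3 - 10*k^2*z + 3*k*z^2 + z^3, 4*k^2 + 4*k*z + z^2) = 2*k + z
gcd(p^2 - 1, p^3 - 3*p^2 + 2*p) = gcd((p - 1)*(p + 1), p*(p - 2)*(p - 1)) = p - 1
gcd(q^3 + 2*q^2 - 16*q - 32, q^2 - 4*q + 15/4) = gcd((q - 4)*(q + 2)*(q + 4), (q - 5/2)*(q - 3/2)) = 1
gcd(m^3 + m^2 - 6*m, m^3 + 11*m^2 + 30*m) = m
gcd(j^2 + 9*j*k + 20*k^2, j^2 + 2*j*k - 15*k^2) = j + 5*k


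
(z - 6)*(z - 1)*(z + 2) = z^3 - 5*z^2 - 8*z + 12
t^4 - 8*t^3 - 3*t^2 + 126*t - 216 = (t - 6)*(t - 3)^2*(t + 4)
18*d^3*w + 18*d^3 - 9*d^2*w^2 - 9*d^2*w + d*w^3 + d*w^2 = (-6*d + w)*(-3*d + w)*(d*w + d)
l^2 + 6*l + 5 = (l + 1)*(l + 5)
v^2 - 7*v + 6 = (v - 6)*(v - 1)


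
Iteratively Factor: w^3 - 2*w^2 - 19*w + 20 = (w - 1)*(w^2 - w - 20) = (w - 1)*(w + 4)*(w - 5)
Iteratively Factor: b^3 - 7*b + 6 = (b + 3)*(b^2 - 3*b + 2) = (b - 1)*(b + 3)*(b - 2)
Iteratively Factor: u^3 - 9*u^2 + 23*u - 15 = (u - 1)*(u^2 - 8*u + 15) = (u - 3)*(u - 1)*(u - 5)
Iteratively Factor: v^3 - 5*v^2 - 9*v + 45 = (v - 3)*(v^2 - 2*v - 15) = (v - 3)*(v + 3)*(v - 5)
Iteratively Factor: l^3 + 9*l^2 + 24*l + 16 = (l + 4)*(l^2 + 5*l + 4) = (l + 1)*(l + 4)*(l + 4)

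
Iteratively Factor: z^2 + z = (z)*(z + 1)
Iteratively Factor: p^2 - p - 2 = (p + 1)*(p - 2)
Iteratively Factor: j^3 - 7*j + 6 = (j - 2)*(j^2 + 2*j - 3) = (j - 2)*(j + 3)*(j - 1)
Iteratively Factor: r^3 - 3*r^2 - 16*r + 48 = (r - 4)*(r^2 + r - 12) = (r - 4)*(r - 3)*(r + 4)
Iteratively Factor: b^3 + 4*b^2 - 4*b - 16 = (b + 4)*(b^2 - 4) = (b + 2)*(b + 4)*(b - 2)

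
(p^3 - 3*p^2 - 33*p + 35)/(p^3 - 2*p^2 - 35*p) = (p - 1)/p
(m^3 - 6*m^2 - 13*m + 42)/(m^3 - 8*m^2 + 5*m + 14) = (m + 3)/(m + 1)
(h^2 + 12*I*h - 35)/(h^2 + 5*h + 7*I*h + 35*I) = (h + 5*I)/(h + 5)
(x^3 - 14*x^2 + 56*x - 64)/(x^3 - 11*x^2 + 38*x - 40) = (x - 8)/(x - 5)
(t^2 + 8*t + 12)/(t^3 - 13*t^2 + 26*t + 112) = (t + 6)/(t^2 - 15*t + 56)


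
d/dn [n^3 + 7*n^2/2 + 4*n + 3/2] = 3*n^2 + 7*n + 4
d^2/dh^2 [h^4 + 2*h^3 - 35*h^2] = 12*h^2 + 12*h - 70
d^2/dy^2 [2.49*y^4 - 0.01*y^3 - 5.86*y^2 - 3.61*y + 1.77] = 29.88*y^2 - 0.06*y - 11.72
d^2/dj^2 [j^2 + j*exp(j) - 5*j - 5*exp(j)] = j*exp(j) - 3*exp(j) + 2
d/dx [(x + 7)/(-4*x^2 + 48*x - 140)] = (-x^2 + 12*x + 2*(x - 6)*(x + 7) - 35)/(4*(x^2 - 12*x + 35)^2)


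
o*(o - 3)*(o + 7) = o^3 + 4*o^2 - 21*o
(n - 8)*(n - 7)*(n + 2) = n^3 - 13*n^2 + 26*n + 112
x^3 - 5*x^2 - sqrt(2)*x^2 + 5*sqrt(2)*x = x*(x - 5)*(x - sqrt(2))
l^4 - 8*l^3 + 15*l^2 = l^2*(l - 5)*(l - 3)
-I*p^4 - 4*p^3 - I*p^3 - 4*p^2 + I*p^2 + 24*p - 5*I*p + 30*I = (p - 2)*(p + 3)*(p - 5*I)*(-I*p + 1)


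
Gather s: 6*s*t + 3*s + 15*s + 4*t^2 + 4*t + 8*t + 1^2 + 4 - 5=s*(6*t + 18) + 4*t^2 + 12*t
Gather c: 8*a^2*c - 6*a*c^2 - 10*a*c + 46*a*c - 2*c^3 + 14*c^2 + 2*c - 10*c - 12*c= -2*c^3 + c^2*(14 - 6*a) + c*(8*a^2 + 36*a - 20)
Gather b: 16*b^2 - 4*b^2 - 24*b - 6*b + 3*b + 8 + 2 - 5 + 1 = 12*b^2 - 27*b + 6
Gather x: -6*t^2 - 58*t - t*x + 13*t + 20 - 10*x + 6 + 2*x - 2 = -6*t^2 - 45*t + x*(-t - 8) + 24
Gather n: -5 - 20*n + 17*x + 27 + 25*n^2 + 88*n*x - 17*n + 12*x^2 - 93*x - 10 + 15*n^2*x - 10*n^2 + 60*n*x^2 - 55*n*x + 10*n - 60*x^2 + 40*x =n^2*(15*x + 15) + n*(60*x^2 + 33*x - 27) - 48*x^2 - 36*x + 12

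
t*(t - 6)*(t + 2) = t^3 - 4*t^2 - 12*t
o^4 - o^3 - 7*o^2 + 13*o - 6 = (o - 2)*(o - 1)^2*(o + 3)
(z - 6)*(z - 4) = z^2 - 10*z + 24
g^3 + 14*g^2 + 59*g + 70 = (g + 2)*(g + 5)*(g + 7)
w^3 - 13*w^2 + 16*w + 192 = (w - 8)^2*(w + 3)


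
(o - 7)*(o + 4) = o^2 - 3*o - 28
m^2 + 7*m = m*(m + 7)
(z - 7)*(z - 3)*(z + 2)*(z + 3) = z^4 - 5*z^3 - 23*z^2 + 45*z + 126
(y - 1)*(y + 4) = y^2 + 3*y - 4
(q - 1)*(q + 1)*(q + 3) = q^3 + 3*q^2 - q - 3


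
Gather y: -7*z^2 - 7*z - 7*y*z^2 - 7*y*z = y*(-7*z^2 - 7*z) - 7*z^2 - 7*z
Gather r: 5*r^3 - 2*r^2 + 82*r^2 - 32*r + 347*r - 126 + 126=5*r^3 + 80*r^2 + 315*r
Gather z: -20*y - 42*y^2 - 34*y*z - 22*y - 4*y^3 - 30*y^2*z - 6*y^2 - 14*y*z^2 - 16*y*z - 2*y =-4*y^3 - 48*y^2 - 14*y*z^2 - 44*y + z*(-30*y^2 - 50*y)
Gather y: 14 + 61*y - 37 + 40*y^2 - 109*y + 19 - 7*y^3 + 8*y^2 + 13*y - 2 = -7*y^3 + 48*y^2 - 35*y - 6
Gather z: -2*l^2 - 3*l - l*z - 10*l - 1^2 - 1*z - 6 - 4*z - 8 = -2*l^2 - 13*l + z*(-l - 5) - 15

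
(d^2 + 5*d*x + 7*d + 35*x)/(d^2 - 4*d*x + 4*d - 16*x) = (d^2 + 5*d*x + 7*d + 35*x)/(d^2 - 4*d*x + 4*d - 16*x)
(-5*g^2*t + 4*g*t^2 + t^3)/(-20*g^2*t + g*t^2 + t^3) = (-g + t)/(-4*g + t)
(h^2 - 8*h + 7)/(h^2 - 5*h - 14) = (h - 1)/(h + 2)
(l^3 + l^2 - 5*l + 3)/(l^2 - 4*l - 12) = (-l^3 - l^2 + 5*l - 3)/(-l^2 + 4*l + 12)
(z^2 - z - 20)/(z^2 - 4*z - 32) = (z - 5)/(z - 8)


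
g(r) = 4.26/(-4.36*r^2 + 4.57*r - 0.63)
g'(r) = 4.26*(8.72*r - 4.57)/(-4.36*r^2 + 4.57*r - 0.63)^2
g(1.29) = -2.14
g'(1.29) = 7.18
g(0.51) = 7.52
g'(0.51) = -1.63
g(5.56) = -0.04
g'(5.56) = 0.02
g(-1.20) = -0.34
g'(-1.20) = -0.42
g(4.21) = -0.07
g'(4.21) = 0.04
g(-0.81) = -0.59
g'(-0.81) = -0.96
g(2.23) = -0.35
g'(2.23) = 0.43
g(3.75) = -0.10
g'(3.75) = 0.06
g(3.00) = -0.16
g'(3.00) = 0.13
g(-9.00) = -0.01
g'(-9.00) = -0.00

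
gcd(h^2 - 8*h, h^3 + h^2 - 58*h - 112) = h - 8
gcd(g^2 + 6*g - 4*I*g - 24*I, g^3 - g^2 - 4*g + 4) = 1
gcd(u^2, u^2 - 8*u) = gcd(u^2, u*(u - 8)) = u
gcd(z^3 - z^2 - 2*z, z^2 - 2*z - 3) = z + 1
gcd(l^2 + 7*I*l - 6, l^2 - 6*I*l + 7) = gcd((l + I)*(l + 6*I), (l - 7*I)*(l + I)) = l + I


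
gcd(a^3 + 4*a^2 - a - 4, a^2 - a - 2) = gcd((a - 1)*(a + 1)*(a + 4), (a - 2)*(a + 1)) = a + 1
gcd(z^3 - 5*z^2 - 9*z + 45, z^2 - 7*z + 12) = z - 3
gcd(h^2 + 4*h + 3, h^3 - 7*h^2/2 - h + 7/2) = h + 1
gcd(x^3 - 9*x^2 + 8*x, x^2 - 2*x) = x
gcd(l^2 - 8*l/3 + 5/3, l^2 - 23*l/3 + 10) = l - 5/3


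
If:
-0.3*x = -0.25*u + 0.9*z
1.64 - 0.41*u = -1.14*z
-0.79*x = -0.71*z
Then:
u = 9.86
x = 1.89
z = 2.11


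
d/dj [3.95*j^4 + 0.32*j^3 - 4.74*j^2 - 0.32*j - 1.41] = 15.8*j^3 + 0.96*j^2 - 9.48*j - 0.32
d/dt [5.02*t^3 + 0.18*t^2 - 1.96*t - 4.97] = 15.06*t^2 + 0.36*t - 1.96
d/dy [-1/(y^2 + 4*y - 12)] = 2*(y + 2)/(y^2 + 4*y - 12)^2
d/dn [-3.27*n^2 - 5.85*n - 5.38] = -6.54*n - 5.85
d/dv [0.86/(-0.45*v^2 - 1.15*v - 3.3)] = (0.774*v + 0.989)/(0.45*v^2 + 1.15*v + 3.3)^2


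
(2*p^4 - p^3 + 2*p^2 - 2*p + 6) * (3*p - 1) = 6*p^5 - 5*p^4 + 7*p^3 - 8*p^2 + 20*p - 6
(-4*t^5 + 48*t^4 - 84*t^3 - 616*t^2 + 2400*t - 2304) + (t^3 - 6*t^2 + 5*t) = -4*t^5 + 48*t^4 - 83*t^3 - 622*t^2 + 2405*t - 2304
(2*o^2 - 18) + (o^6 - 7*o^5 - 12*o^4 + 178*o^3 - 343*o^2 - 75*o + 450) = o^6 - 7*o^5 - 12*o^4 + 178*o^3 - 341*o^2 - 75*o + 432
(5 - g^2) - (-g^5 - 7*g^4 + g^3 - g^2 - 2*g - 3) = g^5 + 7*g^4 - g^3 + 2*g + 8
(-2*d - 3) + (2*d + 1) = -2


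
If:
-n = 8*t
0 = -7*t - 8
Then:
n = 64/7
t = -8/7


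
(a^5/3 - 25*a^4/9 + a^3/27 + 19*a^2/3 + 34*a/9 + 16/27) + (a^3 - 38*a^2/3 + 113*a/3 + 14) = a^5/3 - 25*a^4/9 + 28*a^3/27 - 19*a^2/3 + 373*a/9 + 394/27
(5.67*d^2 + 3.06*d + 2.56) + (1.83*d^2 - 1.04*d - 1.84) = 7.5*d^2 + 2.02*d + 0.72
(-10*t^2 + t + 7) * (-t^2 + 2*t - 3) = 10*t^4 - 21*t^3 + 25*t^2 + 11*t - 21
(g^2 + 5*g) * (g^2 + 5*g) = g^4 + 10*g^3 + 25*g^2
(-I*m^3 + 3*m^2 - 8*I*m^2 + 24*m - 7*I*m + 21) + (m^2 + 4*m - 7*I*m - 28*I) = -I*m^3 + 4*m^2 - 8*I*m^2 + 28*m - 14*I*m + 21 - 28*I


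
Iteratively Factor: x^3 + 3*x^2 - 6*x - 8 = (x + 1)*(x^2 + 2*x - 8) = (x + 1)*(x + 4)*(x - 2)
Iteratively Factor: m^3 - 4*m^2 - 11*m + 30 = (m - 5)*(m^2 + m - 6) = (m - 5)*(m - 2)*(m + 3)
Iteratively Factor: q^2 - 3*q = (q)*(q - 3)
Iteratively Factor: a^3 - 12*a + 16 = (a - 2)*(a^2 + 2*a - 8) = (a - 2)^2*(a + 4)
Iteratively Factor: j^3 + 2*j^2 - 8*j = (j - 2)*(j^2 + 4*j) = (j - 2)*(j + 4)*(j)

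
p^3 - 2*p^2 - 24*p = p*(p - 6)*(p + 4)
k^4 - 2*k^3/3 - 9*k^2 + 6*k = k*(k - 3)*(k - 2/3)*(k + 3)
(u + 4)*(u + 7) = u^2 + 11*u + 28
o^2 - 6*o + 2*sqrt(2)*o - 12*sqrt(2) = (o - 6)*(o + 2*sqrt(2))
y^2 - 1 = (y - 1)*(y + 1)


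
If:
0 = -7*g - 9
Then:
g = -9/7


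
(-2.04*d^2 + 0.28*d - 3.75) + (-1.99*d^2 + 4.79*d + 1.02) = -4.03*d^2 + 5.07*d - 2.73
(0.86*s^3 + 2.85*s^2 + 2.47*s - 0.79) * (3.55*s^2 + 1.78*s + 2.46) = 3.053*s^5 + 11.6483*s^4 + 15.9571*s^3 + 8.6031*s^2 + 4.67*s - 1.9434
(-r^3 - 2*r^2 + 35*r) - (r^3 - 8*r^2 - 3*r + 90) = -2*r^3 + 6*r^2 + 38*r - 90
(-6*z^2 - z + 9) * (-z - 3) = 6*z^3 + 19*z^2 - 6*z - 27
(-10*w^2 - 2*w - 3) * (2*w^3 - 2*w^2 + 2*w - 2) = -20*w^5 + 16*w^4 - 22*w^3 + 22*w^2 - 2*w + 6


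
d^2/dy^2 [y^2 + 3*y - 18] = 2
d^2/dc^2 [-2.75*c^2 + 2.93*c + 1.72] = -5.50000000000000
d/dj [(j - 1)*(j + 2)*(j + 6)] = 3*j^2 + 14*j + 4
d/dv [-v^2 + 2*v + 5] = 2 - 2*v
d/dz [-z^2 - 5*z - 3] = -2*z - 5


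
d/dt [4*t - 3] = 4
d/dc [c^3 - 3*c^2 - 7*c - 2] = 3*c^2 - 6*c - 7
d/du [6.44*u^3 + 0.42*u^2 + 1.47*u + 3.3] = 19.32*u^2 + 0.84*u + 1.47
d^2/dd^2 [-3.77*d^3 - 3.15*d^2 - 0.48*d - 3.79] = -22.62*d - 6.3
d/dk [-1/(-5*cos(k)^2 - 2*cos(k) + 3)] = 2*(5*cos(k) + 1)*sin(k)/(5*cos(k)^2 + 2*cos(k) - 3)^2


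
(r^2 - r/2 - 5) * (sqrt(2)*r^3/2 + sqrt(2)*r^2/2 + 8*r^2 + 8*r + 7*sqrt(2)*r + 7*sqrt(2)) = sqrt(2)*r^5/2 + sqrt(2)*r^4/4 + 8*r^4 + 4*r^3 + 17*sqrt(2)*r^3/4 - 44*r^2 + sqrt(2)*r^2 - 77*sqrt(2)*r/2 - 40*r - 35*sqrt(2)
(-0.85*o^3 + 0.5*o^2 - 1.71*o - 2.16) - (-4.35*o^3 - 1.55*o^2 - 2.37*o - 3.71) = 3.5*o^3 + 2.05*o^2 + 0.66*o + 1.55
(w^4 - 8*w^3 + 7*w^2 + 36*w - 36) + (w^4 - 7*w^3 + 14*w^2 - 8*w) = 2*w^4 - 15*w^3 + 21*w^2 + 28*w - 36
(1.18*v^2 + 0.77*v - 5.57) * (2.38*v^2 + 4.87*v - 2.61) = 2.8084*v^4 + 7.5792*v^3 - 12.5865*v^2 - 29.1356*v + 14.5377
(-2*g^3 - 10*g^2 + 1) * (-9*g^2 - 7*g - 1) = 18*g^5 + 104*g^4 + 72*g^3 + g^2 - 7*g - 1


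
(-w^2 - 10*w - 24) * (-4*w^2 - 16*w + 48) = 4*w^4 + 56*w^3 + 208*w^2 - 96*w - 1152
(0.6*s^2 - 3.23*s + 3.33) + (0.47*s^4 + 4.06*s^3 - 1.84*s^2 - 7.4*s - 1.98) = 0.47*s^4 + 4.06*s^3 - 1.24*s^2 - 10.63*s + 1.35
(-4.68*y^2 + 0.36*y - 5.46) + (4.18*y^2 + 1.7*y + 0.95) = -0.5*y^2 + 2.06*y - 4.51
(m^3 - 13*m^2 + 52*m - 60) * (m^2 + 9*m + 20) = m^5 - 4*m^4 - 45*m^3 + 148*m^2 + 500*m - 1200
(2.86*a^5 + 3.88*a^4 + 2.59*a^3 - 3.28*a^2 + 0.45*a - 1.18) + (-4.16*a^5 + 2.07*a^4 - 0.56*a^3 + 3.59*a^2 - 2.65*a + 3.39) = -1.3*a^5 + 5.95*a^4 + 2.03*a^3 + 0.31*a^2 - 2.2*a + 2.21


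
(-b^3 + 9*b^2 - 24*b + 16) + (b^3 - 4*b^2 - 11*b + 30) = 5*b^2 - 35*b + 46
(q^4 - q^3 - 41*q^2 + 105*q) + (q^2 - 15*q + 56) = q^4 - q^3 - 40*q^2 + 90*q + 56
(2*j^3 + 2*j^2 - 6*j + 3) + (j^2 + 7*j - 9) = 2*j^3 + 3*j^2 + j - 6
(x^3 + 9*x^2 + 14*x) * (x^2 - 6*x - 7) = x^5 + 3*x^4 - 47*x^3 - 147*x^2 - 98*x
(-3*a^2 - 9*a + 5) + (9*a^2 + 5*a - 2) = 6*a^2 - 4*a + 3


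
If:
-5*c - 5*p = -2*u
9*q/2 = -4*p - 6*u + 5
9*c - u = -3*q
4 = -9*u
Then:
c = -814/1575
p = 178/525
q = 6626/4725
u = -4/9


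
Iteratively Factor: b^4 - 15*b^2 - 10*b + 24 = (b - 4)*(b^3 + 4*b^2 + b - 6) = (b - 4)*(b + 2)*(b^2 + 2*b - 3) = (b - 4)*(b - 1)*(b + 2)*(b + 3)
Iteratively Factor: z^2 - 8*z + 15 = (z - 5)*(z - 3)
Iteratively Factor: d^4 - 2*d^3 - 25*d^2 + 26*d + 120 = (d - 5)*(d^3 + 3*d^2 - 10*d - 24) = (d - 5)*(d + 4)*(d^2 - d - 6) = (d - 5)*(d - 3)*(d + 4)*(d + 2)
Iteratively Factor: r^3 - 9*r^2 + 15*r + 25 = (r + 1)*(r^2 - 10*r + 25) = (r - 5)*(r + 1)*(r - 5)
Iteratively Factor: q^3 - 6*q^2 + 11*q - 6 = (q - 2)*(q^2 - 4*q + 3) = (q - 2)*(q - 1)*(q - 3)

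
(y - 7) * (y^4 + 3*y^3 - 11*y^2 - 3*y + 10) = y^5 - 4*y^4 - 32*y^3 + 74*y^2 + 31*y - 70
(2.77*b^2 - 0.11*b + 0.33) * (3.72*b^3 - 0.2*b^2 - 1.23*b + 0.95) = 10.3044*b^5 - 0.9632*b^4 - 2.1575*b^3 + 2.7008*b^2 - 0.5104*b + 0.3135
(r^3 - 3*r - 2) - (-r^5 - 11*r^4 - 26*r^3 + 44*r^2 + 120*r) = r^5 + 11*r^4 + 27*r^3 - 44*r^2 - 123*r - 2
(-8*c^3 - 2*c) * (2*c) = -16*c^4 - 4*c^2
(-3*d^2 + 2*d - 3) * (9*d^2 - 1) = -27*d^4 + 18*d^3 - 24*d^2 - 2*d + 3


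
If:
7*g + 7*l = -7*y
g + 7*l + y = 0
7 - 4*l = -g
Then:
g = -7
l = 0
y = 7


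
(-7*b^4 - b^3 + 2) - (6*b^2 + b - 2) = -7*b^4 - b^3 - 6*b^2 - b + 4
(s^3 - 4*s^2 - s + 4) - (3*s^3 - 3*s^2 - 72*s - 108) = -2*s^3 - s^2 + 71*s + 112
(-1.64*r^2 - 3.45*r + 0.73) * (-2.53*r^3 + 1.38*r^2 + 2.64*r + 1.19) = 4.1492*r^5 + 6.4653*r^4 - 10.9375*r^3 - 10.0522*r^2 - 2.1783*r + 0.8687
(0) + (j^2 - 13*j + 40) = j^2 - 13*j + 40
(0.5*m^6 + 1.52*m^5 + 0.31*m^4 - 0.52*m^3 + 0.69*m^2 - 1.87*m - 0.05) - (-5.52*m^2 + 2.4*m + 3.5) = 0.5*m^6 + 1.52*m^5 + 0.31*m^4 - 0.52*m^3 + 6.21*m^2 - 4.27*m - 3.55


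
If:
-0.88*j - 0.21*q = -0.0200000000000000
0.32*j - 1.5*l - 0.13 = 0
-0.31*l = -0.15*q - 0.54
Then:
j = 0.84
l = 0.09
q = -3.41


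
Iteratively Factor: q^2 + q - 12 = (q - 3)*(q + 4)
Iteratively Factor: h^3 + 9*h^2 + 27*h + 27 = (h + 3)*(h^2 + 6*h + 9) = (h + 3)^2*(h + 3)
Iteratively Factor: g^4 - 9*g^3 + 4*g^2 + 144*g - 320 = (g - 4)*(g^3 - 5*g^2 - 16*g + 80) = (g - 4)^2*(g^2 - g - 20) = (g - 5)*(g - 4)^2*(g + 4)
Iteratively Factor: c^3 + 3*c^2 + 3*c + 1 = (c + 1)*(c^2 + 2*c + 1) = (c + 1)^2*(c + 1)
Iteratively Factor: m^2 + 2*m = (m + 2)*(m)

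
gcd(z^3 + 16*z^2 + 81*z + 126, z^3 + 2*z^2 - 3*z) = z + 3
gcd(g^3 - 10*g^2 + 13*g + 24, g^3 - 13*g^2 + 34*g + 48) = g^2 - 7*g - 8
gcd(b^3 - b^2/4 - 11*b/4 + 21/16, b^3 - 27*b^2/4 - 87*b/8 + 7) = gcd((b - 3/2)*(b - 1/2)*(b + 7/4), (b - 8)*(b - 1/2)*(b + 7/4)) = b^2 + 5*b/4 - 7/8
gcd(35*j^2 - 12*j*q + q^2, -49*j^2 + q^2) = -7*j + q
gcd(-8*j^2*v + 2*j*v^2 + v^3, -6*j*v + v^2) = v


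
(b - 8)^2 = b^2 - 16*b + 64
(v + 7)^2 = v^2 + 14*v + 49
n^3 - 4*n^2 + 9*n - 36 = (n - 4)*(n - 3*I)*(n + 3*I)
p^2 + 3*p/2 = p*(p + 3/2)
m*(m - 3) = m^2 - 3*m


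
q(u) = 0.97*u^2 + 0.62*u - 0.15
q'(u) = 1.94*u + 0.62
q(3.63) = 14.88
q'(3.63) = 7.66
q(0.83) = 1.03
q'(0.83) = 2.23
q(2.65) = 8.30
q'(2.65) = 5.76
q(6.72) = 47.82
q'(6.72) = 13.66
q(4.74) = 24.58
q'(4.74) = 9.82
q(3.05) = 10.76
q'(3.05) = 6.54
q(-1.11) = 0.36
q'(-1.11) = -1.53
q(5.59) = 33.63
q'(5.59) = 11.46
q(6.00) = 38.49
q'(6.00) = 12.26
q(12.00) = 146.97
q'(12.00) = 23.90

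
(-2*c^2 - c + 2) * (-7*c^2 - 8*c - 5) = 14*c^4 + 23*c^3 + 4*c^2 - 11*c - 10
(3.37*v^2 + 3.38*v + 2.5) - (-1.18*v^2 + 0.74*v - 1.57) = 4.55*v^2 + 2.64*v + 4.07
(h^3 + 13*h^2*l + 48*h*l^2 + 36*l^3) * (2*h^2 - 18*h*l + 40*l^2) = 2*h^5 + 8*h^4*l - 98*h^3*l^2 - 272*h^2*l^3 + 1272*h*l^4 + 1440*l^5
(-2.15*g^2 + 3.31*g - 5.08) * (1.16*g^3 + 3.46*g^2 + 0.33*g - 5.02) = -2.494*g^5 - 3.5994*g^4 + 4.8503*g^3 - 5.6915*g^2 - 18.2926*g + 25.5016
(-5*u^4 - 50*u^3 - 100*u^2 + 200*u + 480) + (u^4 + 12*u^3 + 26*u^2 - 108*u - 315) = -4*u^4 - 38*u^3 - 74*u^2 + 92*u + 165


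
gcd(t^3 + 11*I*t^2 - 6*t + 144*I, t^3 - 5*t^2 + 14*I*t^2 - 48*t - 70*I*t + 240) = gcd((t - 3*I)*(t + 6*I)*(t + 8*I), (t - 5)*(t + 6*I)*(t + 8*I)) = t^2 + 14*I*t - 48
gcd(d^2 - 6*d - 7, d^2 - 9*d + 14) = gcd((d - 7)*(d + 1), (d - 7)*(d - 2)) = d - 7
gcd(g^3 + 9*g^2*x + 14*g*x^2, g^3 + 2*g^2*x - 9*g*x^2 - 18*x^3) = g + 2*x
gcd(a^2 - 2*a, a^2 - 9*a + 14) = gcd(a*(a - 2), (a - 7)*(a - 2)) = a - 2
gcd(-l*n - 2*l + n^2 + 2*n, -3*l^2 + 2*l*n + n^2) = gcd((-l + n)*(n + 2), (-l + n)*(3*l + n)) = l - n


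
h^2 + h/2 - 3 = (h - 3/2)*(h + 2)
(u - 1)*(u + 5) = u^2 + 4*u - 5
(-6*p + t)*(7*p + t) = -42*p^2 + p*t + t^2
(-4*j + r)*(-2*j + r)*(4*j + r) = 32*j^3 - 16*j^2*r - 2*j*r^2 + r^3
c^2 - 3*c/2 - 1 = (c - 2)*(c + 1/2)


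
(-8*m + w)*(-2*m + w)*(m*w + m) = 16*m^3*w + 16*m^3 - 10*m^2*w^2 - 10*m^2*w + m*w^3 + m*w^2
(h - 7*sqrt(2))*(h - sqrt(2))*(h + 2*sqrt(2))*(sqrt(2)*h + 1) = sqrt(2)*h^4 - 11*h^3 - 24*sqrt(2)*h^2 + 38*h + 28*sqrt(2)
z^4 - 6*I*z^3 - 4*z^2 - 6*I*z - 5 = (z - 5*I)*(z - I)^2*(z + I)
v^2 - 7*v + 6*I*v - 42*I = (v - 7)*(v + 6*I)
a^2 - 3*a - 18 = (a - 6)*(a + 3)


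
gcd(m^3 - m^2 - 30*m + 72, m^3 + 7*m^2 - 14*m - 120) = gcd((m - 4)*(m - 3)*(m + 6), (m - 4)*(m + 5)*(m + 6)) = m^2 + 2*m - 24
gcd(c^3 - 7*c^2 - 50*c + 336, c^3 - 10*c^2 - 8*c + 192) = c^2 - 14*c + 48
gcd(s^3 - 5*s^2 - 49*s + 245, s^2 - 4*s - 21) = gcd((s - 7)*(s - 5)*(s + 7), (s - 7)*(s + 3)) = s - 7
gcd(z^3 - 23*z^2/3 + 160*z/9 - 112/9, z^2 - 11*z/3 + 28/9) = z^2 - 11*z/3 + 28/9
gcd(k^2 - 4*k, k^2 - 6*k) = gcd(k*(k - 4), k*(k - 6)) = k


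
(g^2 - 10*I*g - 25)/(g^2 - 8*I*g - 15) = (g - 5*I)/(g - 3*I)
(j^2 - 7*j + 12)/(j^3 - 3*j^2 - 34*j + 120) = (j - 3)/(j^2 + j - 30)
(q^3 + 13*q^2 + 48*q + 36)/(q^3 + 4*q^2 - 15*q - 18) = (q + 6)/(q - 3)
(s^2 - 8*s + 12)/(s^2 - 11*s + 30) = (s - 2)/(s - 5)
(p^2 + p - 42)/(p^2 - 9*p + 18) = (p + 7)/(p - 3)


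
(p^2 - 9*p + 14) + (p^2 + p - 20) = 2*p^2 - 8*p - 6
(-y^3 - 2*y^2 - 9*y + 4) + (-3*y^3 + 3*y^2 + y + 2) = -4*y^3 + y^2 - 8*y + 6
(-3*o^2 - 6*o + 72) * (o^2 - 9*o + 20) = -3*o^4 + 21*o^3 + 66*o^2 - 768*o + 1440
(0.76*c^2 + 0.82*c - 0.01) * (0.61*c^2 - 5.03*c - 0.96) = 0.4636*c^4 - 3.3226*c^3 - 4.8603*c^2 - 0.7369*c + 0.0096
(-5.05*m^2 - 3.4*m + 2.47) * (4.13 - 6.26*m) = 31.613*m^3 + 0.427499999999998*m^2 - 29.5042*m + 10.2011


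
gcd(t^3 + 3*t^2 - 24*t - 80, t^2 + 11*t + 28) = t + 4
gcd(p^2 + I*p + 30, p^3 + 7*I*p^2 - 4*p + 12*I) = p + 6*I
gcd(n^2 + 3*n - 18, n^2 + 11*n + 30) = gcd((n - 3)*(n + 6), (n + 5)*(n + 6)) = n + 6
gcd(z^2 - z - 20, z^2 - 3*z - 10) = z - 5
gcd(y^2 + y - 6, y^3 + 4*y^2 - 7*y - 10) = y - 2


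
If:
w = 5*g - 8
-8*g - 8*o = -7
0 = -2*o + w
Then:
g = 39/28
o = -29/56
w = -29/28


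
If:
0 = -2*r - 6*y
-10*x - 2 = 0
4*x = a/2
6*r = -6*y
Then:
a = -8/5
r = 0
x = -1/5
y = 0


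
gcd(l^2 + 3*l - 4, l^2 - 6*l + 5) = l - 1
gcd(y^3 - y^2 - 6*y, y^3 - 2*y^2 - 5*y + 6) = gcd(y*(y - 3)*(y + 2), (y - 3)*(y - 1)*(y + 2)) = y^2 - y - 6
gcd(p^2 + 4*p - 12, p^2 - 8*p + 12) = p - 2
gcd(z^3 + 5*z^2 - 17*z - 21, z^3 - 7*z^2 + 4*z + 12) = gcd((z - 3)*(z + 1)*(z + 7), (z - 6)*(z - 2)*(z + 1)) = z + 1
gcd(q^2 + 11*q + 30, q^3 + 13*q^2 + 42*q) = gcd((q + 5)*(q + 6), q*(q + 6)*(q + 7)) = q + 6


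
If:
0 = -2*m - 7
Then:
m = -7/2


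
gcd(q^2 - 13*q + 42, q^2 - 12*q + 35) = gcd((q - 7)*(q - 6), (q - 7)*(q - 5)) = q - 7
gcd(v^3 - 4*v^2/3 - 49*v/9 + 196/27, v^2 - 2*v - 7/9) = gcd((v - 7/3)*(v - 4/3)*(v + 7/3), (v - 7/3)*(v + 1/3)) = v - 7/3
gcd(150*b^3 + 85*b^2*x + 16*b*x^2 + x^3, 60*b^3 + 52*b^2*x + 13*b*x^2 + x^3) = 30*b^2 + 11*b*x + x^2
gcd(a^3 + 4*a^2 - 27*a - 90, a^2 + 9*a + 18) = a^2 + 9*a + 18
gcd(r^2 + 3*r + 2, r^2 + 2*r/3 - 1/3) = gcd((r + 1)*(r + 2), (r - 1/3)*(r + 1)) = r + 1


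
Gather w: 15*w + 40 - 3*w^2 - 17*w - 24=-3*w^2 - 2*w + 16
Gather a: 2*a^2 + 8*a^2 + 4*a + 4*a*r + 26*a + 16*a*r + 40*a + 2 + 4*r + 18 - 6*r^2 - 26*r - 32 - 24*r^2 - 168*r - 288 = 10*a^2 + a*(20*r + 70) - 30*r^2 - 190*r - 300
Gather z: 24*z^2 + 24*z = 24*z^2 + 24*z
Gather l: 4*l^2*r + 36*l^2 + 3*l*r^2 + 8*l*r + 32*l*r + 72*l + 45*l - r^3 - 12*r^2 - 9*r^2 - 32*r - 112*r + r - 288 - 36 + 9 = l^2*(4*r + 36) + l*(3*r^2 + 40*r + 117) - r^3 - 21*r^2 - 143*r - 315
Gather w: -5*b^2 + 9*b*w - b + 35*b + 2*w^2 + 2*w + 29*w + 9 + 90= -5*b^2 + 34*b + 2*w^2 + w*(9*b + 31) + 99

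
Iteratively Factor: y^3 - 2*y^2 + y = (y - 1)*(y^2 - y) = y*(y - 1)*(y - 1)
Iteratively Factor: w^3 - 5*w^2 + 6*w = (w - 2)*(w^2 - 3*w) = (w - 3)*(w - 2)*(w)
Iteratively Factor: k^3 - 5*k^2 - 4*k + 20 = (k - 5)*(k^2 - 4) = (k - 5)*(k - 2)*(k + 2)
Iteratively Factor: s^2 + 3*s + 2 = (s + 2)*(s + 1)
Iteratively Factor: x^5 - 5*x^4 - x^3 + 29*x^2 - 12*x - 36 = (x + 2)*(x^4 - 7*x^3 + 13*x^2 + 3*x - 18) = (x - 2)*(x + 2)*(x^3 - 5*x^2 + 3*x + 9) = (x - 2)*(x + 1)*(x + 2)*(x^2 - 6*x + 9) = (x - 3)*(x - 2)*(x + 1)*(x + 2)*(x - 3)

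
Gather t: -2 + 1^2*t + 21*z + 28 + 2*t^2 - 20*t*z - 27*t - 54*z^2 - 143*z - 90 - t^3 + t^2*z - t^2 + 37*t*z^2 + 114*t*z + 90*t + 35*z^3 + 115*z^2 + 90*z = -t^3 + t^2*(z + 1) + t*(37*z^2 + 94*z + 64) + 35*z^3 + 61*z^2 - 32*z - 64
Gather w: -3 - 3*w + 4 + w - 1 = -2*w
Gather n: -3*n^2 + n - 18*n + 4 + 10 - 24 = -3*n^2 - 17*n - 10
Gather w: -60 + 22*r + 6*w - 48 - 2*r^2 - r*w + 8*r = -2*r^2 + 30*r + w*(6 - r) - 108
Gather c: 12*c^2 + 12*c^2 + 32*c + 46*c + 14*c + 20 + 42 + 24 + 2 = 24*c^2 + 92*c + 88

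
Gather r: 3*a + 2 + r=3*a + r + 2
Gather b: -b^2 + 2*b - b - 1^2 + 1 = -b^2 + b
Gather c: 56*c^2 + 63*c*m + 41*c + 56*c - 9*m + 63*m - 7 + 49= 56*c^2 + c*(63*m + 97) + 54*m + 42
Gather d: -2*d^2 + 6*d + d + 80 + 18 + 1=-2*d^2 + 7*d + 99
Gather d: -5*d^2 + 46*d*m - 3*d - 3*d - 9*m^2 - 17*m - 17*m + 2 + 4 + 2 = -5*d^2 + d*(46*m - 6) - 9*m^2 - 34*m + 8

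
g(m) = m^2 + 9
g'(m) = 2*m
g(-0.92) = 9.85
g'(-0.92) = -1.84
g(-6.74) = 54.43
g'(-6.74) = -13.48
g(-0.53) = 9.28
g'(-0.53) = -1.06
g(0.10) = 9.01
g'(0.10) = 0.20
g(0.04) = 9.00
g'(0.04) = 0.08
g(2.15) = 13.62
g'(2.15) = 4.30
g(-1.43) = 11.04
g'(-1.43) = -2.86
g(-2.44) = 14.95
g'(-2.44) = -4.88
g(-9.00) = 90.00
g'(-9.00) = -18.00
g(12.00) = 153.00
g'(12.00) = 24.00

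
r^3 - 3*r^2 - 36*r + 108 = (r - 6)*(r - 3)*(r + 6)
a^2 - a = a*(a - 1)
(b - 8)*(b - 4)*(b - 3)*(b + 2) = b^4 - 13*b^3 + 38*b^2 + 40*b - 192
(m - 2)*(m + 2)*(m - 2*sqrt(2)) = m^3 - 2*sqrt(2)*m^2 - 4*m + 8*sqrt(2)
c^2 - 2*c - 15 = (c - 5)*(c + 3)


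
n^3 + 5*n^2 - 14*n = n*(n - 2)*(n + 7)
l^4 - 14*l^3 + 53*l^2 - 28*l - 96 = (l - 8)*(l - 4)*(l - 3)*(l + 1)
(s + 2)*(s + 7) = s^2 + 9*s + 14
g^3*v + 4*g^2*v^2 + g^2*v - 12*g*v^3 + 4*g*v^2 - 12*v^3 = (g - 2*v)*(g + 6*v)*(g*v + v)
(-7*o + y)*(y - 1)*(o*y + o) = -7*o^2*y^2 + 7*o^2 + o*y^3 - o*y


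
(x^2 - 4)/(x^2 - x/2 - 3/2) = 2*(4 - x^2)/(-2*x^2 + x + 3)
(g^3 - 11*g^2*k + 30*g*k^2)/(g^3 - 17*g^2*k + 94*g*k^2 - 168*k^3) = g*(g - 5*k)/(g^2 - 11*g*k + 28*k^2)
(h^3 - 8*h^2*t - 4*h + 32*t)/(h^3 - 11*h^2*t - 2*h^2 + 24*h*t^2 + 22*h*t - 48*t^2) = (-h - 2)/(-h + 3*t)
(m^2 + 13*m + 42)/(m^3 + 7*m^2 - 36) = (m + 7)/(m^2 + m - 6)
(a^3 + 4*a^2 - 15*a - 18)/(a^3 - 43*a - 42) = (a - 3)/(a - 7)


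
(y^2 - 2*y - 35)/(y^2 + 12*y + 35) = (y - 7)/(y + 7)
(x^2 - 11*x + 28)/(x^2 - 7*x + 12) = (x - 7)/(x - 3)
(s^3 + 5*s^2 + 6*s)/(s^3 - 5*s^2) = (s^2 + 5*s + 6)/(s*(s - 5))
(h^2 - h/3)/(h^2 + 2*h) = (h - 1/3)/(h + 2)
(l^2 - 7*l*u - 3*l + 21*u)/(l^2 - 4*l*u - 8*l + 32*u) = (l^2 - 7*l*u - 3*l + 21*u)/(l^2 - 4*l*u - 8*l + 32*u)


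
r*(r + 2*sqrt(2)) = r^2 + 2*sqrt(2)*r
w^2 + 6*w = w*(w + 6)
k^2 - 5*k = k*(k - 5)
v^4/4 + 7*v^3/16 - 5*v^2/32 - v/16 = v*(v/4 + 1/2)*(v - 1/2)*(v + 1/4)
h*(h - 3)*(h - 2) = h^3 - 5*h^2 + 6*h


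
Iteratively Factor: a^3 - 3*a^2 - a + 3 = (a - 1)*(a^2 - 2*a - 3) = (a - 3)*(a - 1)*(a + 1)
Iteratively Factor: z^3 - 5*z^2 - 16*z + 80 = (z - 4)*(z^2 - z - 20) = (z - 4)*(z + 4)*(z - 5)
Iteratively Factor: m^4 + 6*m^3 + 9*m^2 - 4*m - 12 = (m - 1)*(m^3 + 7*m^2 + 16*m + 12) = (m - 1)*(m + 3)*(m^2 + 4*m + 4) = (m - 1)*(m + 2)*(m + 3)*(m + 2)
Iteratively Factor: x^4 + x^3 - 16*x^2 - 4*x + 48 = (x - 3)*(x^3 + 4*x^2 - 4*x - 16) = (x - 3)*(x - 2)*(x^2 + 6*x + 8) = (x - 3)*(x - 2)*(x + 2)*(x + 4)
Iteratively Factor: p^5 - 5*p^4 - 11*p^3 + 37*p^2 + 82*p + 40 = (p + 1)*(p^4 - 6*p^3 - 5*p^2 + 42*p + 40) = (p + 1)^2*(p^3 - 7*p^2 + 2*p + 40) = (p - 5)*(p + 1)^2*(p^2 - 2*p - 8) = (p - 5)*(p + 1)^2*(p + 2)*(p - 4)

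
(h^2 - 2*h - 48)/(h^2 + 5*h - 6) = (h - 8)/(h - 1)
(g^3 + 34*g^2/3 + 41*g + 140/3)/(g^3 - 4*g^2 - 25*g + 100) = (3*g^2 + 19*g + 28)/(3*(g^2 - 9*g + 20))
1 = 1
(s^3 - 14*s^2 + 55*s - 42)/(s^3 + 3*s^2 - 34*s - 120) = (s^2 - 8*s + 7)/(s^2 + 9*s + 20)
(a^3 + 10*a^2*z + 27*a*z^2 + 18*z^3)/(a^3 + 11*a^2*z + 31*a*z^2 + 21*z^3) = (a + 6*z)/(a + 7*z)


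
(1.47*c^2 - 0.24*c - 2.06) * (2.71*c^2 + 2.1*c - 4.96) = 3.9837*c^4 + 2.4366*c^3 - 13.3778*c^2 - 3.1356*c + 10.2176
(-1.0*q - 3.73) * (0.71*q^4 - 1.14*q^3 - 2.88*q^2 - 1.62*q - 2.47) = -0.71*q^5 - 1.5083*q^4 + 7.1322*q^3 + 12.3624*q^2 + 8.5126*q + 9.2131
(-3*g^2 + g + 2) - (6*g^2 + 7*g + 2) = -9*g^2 - 6*g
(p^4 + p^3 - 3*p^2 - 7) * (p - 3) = p^5 - 2*p^4 - 6*p^3 + 9*p^2 - 7*p + 21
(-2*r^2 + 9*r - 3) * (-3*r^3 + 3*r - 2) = 6*r^5 - 27*r^4 + 3*r^3 + 31*r^2 - 27*r + 6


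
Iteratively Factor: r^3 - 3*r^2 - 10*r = (r - 5)*(r^2 + 2*r) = r*(r - 5)*(r + 2)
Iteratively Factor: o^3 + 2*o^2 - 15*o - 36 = (o - 4)*(o^2 + 6*o + 9) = (o - 4)*(o + 3)*(o + 3)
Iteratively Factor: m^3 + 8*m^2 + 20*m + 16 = (m + 4)*(m^2 + 4*m + 4) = (m + 2)*(m + 4)*(m + 2)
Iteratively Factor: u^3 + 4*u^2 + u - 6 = (u + 2)*(u^2 + 2*u - 3) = (u + 2)*(u + 3)*(u - 1)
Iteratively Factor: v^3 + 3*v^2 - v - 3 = (v + 3)*(v^2 - 1) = (v + 1)*(v + 3)*(v - 1)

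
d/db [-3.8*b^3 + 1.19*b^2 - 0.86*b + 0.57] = -11.4*b^2 + 2.38*b - 0.86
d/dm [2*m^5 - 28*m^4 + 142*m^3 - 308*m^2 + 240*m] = 10*m^4 - 112*m^3 + 426*m^2 - 616*m + 240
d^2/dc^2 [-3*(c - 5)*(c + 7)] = -6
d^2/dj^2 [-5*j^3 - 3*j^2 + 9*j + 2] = -30*j - 6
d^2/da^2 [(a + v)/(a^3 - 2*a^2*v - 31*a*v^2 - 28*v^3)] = 2*(-3*a^2 + 9*a*v - 37*v^2)/(-a^6 + 9*a^5*v + 57*a^4*v^2 - 477*a^3*v^3 - 1596*a^2*v^4 + 7056*a*v^5 + 21952*v^6)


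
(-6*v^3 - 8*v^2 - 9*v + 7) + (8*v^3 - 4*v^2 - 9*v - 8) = 2*v^3 - 12*v^2 - 18*v - 1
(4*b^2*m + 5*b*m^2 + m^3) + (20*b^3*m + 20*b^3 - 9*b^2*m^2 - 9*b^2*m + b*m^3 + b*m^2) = 20*b^3*m + 20*b^3 - 9*b^2*m^2 - 5*b^2*m + b*m^3 + 6*b*m^2 + m^3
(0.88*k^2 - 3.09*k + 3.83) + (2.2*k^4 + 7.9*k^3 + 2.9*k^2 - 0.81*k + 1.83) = 2.2*k^4 + 7.9*k^3 + 3.78*k^2 - 3.9*k + 5.66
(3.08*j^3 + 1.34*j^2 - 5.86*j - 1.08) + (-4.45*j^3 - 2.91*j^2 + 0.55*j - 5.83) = -1.37*j^3 - 1.57*j^2 - 5.31*j - 6.91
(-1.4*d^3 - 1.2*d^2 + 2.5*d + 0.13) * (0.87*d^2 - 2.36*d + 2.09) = -1.218*d^5 + 2.26*d^4 + 2.081*d^3 - 8.2949*d^2 + 4.9182*d + 0.2717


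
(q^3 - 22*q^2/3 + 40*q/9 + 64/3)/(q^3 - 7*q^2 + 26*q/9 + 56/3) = (3*q - 8)/(3*q - 7)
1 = 1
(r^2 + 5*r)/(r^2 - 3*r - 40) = r/(r - 8)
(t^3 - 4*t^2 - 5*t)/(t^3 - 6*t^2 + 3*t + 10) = t/(t - 2)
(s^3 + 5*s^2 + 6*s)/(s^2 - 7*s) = (s^2 + 5*s + 6)/(s - 7)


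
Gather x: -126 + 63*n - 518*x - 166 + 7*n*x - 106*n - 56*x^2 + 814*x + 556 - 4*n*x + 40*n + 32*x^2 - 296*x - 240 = 3*n*x - 3*n - 24*x^2 + 24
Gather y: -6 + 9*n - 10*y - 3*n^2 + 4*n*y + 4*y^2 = -3*n^2 + 9*n + 4*y^2 + y*(4*n - 10) - 6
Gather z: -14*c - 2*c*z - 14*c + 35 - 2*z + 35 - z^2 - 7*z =-28*c - z^2 + z*(-2*c - 9) + 70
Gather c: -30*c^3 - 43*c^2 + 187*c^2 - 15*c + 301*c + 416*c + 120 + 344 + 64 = -30*c^3 + 144*c^2 + 702*c + 528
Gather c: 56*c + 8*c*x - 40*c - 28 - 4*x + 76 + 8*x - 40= c*(8*x + 16) + 4*x + 8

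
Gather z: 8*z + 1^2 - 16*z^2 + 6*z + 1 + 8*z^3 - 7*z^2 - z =8*z^3 - 23*z^2 + 13*z + 2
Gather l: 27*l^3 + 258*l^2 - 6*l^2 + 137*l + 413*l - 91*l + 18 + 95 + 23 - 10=27*l^3 + 252*l^2 + 459*l + 126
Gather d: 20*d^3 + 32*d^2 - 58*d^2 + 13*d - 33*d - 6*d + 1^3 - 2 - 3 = 20*d^3 - 26*d^2 - 26*d - 4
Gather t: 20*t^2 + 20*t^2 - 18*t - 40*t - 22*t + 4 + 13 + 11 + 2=40*t^2 - 80*t + 30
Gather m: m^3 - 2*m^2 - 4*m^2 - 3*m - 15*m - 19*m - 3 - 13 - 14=m^3 - 6*m^2 - 37*m - 30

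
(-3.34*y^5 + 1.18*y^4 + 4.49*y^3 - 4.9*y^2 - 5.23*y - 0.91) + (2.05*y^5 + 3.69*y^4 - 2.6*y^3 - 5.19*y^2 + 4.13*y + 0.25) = -1.29*y^5 + 4.87*y^4 + 1.89*y^3 - 10.09*y^2 - 1.1*y - 0.66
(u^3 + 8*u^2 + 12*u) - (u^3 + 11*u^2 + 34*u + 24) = -3*u^2 - 22*u - 24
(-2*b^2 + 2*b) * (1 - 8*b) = 16*b^3 - 18*b^2 + 2*b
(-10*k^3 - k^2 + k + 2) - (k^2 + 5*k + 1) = -10*k^3 - 2*k^2 - 4*k + 1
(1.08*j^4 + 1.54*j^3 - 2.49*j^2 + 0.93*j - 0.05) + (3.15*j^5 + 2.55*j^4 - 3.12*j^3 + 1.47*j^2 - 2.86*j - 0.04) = 3.15*j^5 + 3.63*j^4 - 1.58*j^3 - 1.02*j^2 - 1.93*j - 0.09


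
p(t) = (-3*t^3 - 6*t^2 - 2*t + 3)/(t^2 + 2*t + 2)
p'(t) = (-2*t - 2)*(-3*t^3 - 6*t^2 - 2*t + 3)/(t^2 + 2*t + 2)^2 + (-9*t^2 - 12*t - 2)/(t^2 + 2*t + 2) = (-3*t^4 - 12*t^3 - 28*t^2 - 30*t - 10)/(t^4 + 4*t^3 + 8*t^2 + 8*t + 4)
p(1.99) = -4.87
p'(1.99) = -3.26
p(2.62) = -6.90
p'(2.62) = -3.21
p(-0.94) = 2.06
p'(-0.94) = 1.08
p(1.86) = -4.44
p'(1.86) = -3.27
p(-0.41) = 2.24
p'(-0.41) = -0.92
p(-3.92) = 10.43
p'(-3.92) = -3.40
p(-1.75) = 2.69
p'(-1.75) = -2.90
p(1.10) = -1.93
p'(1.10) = -3.32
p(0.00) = 1.50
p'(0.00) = -2.50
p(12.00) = -35.70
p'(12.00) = -3.02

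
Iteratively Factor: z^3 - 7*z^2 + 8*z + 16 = (z - 4)*(z^2 - 3*z - 4) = (z - 4)*(z + 1)*(z - 4)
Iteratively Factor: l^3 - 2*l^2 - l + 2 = (l - 2)*(l^2 - 1) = (l - 2)*(l + 1)*(l - 1)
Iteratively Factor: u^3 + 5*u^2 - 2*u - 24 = (u + 4)*(u^2 + u - 6) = (u - 2)*(u + 4)*(u + 3)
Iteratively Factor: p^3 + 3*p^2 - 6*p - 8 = (p + 4)*(p^2 - p - 2) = (p + 1)*(p + 4)*(p - 2)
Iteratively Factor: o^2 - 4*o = (o)*(o - 4)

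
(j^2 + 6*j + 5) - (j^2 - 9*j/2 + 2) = 21*j/2 + 3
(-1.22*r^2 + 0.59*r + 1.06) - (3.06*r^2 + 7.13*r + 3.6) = -4.28*r^2 - 6.54*r - 2.54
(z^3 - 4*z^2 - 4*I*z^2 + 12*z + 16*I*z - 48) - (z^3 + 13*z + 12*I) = -4*z^2 - 4*I*z^2 - z + 16*I*z - 48 - 12*I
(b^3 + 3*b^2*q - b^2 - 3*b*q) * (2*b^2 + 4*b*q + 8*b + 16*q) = 2*b^5 + 10*b^4*q + 6*b^4 + 12*b^3*q^2 + 30*b^3*q - 8*b^3 + 36*b^2*q^2 - 40*b^2*q - 48*b*q^2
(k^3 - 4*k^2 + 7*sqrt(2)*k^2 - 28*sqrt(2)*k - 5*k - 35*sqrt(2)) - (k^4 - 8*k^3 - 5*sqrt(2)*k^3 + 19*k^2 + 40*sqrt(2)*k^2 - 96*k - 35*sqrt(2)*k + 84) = -k^4 + 5*sqrt(2)*k^3 + 9*k^3 - 33*sqrt(2)*k^2 - 23*k^2 + 7*sqrt(2)*k + 91*k - 84 - 35*sqrt(2)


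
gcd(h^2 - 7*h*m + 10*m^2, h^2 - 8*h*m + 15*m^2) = h - 5*m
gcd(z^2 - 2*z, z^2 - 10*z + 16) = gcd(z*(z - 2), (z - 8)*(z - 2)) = z - 2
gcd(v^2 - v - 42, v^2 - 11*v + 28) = v - 7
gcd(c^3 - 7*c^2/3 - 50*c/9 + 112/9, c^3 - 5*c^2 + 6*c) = c - 2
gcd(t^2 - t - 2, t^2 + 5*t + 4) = t + 1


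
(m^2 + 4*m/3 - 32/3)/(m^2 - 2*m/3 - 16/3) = (m + 4)/(m + 2)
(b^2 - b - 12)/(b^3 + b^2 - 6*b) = (b - 4)/(b*(b - 2))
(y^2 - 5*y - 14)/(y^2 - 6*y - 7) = (y + 2)/(y + 1)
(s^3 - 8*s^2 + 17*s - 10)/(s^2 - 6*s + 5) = s - 2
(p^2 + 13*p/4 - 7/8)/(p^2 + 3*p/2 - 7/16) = 2*(2*p + 7)/(4*p + 7)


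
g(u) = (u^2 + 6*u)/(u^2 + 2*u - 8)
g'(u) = (-2*u - 2)*(u^2 + 6*u)/(u^2 + 2*u - 8)^2 + (2*u + 6)/(u^2 + 2*u - 8) = 4*(-u^2 - 4*u - 12)/(u^4 + 4*u^3 - 12*u^2 - 32*u + 64)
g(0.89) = -1.13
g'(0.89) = -2.22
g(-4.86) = -0.94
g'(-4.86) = -1.86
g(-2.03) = 1.02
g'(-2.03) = -0.51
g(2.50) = 6.54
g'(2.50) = -10.70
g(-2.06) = 1.03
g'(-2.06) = -0.52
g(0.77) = -0.89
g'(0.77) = -1.82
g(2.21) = 13.91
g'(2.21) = -60.50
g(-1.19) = 0.64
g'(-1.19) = -0.43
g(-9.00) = 0.49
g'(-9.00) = -0.08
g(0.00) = 0.00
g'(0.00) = -0.75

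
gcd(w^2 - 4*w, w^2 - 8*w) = w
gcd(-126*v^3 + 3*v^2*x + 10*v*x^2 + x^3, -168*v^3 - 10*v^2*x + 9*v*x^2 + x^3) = 42*v^2 + 13*v*x + x^2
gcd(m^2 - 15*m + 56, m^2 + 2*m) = 1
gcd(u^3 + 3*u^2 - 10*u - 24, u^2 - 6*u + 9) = u - 3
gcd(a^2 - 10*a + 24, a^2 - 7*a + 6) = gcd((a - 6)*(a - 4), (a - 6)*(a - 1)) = a - 6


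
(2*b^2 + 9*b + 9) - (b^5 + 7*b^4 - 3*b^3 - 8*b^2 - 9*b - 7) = -b^5 - 7*b^4 + 3*b^3 + 10*b^2 + 18*b + 16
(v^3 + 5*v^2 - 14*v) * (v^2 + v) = v^5 + 6*v^4 - 9*v^3 - 14*v^2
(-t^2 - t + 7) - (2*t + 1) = -t^2 - 3*t + 6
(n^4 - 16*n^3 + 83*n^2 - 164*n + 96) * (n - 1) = n^5 - 17*n^4 + 99*n^3 - 247*n^2 + 260*n - 96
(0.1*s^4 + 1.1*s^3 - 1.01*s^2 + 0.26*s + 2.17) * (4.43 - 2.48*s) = -0.248*s^5 - 2.285*s^4 + 7.3778*s^3 - 5.1191*s^2 - 4.2298*s + 9.6131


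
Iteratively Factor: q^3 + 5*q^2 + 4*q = (q)*(q^2 + 5*q + 4) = q*(q + 4)*(q + 1)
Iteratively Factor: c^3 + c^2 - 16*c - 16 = (c - 4)*(c^2 + 5*c + 4) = (c - 4)*(c + 4)*(c + 1)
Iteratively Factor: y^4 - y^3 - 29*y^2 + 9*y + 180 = (y - 3)*(y^3 + 2*y^2 - 23*y - 60) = (y - 3)*(y + 4)*(y^2 - 2*y - 15) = (y - 5)*(y - 3)*(y + 4)*(y + 3)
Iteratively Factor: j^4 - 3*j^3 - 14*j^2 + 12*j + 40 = (j - 5)*(j^3 + 2*j^2 - 4*j - 8) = (j - 5)*(j - 2)*(j^2 + 4*j + 4) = (j - 5)*(j - 2)*(j + 2)*(j + 2)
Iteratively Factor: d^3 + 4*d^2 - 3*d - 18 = (d - 2)*(d^2 + 6*d + 9) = (d - 2)*(d + 3)*(d + 3)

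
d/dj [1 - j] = -1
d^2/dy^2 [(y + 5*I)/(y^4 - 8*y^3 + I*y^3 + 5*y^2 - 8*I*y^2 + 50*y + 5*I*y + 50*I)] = (12*y^5 + y^4*(-8 + 116*I) + y^3*(-122 - 184*I) + y^2*(168 - 126*I) + y*(-158 + 600*I) - 80 + 630*I)/(y^10 + y^9*(-14 + 3*I) + y^8*(39 - 42*I) + y^7*(210 + 125*I) + y^6*(-861 + 518*I) + y^5*(-1554 - 2247*I) + y^4*(5705 - 3318*I) + y^3*(8150 + 11235*I) + y^2*(-10500 + 16050*I) + y*(-15000 - 3500*I) - 5000*I)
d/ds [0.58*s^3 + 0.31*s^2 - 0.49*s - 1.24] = 1.74*s^2 + 0.62*s - 0.49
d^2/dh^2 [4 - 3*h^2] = -6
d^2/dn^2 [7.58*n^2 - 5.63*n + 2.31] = 15.1600000000000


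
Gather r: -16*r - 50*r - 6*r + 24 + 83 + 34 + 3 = 144 - 72*r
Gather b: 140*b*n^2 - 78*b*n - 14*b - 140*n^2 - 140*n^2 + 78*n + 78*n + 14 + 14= b*(140*n^2 - 78*n - 14) - 280*n^2 + 156*n + 28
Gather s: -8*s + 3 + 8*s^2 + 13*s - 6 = 8*s^2 + 5*s - 3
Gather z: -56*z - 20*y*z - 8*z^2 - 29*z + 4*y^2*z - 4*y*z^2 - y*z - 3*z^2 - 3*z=z^2*(-4*y - 11) + z*(4*y^2 - 21*y - 88)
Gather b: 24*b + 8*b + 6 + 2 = 32*b + 8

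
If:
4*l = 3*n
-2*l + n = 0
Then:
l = 0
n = 0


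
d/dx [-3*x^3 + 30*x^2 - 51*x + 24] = -9*x^2 + 60*x - 51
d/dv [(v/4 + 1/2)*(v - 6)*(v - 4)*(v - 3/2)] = v^3 - 57*v^2/8 + 8*v + 21/2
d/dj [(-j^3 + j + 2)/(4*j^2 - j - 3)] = (-(8*j - 1)*(-j^3 + j + 2) + (3*j^2 - 1)*(-4*j^2 + j + 3))/(-4*j^2 + j + 3)^2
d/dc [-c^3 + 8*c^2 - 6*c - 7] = -3*c^2 + 16*c - 6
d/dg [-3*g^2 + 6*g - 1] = 6 - 6*g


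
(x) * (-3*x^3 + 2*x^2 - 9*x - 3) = -3*x^4 + 2*x^3 - 9*x^2 - 3*x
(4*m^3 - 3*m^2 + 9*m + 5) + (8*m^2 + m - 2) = 4*m^3 + 5*m^2 + 10*m + 3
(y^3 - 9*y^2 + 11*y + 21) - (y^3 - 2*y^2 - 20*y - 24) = -7*y^2 + 31*y + 45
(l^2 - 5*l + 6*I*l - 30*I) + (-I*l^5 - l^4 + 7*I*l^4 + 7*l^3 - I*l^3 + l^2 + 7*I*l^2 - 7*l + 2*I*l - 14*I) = -I*l^5 - l^4 + 7*I*l^4 + 7*l^3 - I*l^3 + 2*l^2 + 7*I*l^2 - 12*l + 8*I*l - 44*I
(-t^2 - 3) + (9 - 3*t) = -t^2 - 3*t + 6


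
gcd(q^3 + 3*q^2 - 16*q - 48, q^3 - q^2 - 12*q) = q^2 - q - 12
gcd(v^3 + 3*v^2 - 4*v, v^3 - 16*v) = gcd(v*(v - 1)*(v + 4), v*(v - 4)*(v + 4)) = v^2 + 4*v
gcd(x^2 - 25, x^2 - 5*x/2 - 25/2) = x - 5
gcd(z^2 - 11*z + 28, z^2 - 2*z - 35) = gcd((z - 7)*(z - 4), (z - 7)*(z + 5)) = z - 7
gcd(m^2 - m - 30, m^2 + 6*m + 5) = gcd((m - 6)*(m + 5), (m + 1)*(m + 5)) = m + 5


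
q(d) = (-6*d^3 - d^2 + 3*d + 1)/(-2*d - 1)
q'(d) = (-18*d^2 - 2*d + 3)/(-2*d - 1) + 2*(-6*d^3 - d^2 + 3*d + 1)/(-2*d - 1)^2 = 6*d - 1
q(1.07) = 1.36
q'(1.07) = 5.42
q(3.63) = 34.90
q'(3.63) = 20.78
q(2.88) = 21.00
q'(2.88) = 16.28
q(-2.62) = 22.21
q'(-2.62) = -16.72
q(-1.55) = 7.76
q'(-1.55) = -10.30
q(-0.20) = -0.68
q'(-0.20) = -2.20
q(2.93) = 21.82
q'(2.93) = 16.58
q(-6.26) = 122.82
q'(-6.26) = -38.56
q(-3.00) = 29.00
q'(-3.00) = -19.00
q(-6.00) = 113.00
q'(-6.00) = -37.00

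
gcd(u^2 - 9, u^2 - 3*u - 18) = u + 3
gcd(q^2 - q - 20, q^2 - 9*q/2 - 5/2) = q - 5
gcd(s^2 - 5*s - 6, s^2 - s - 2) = s + 1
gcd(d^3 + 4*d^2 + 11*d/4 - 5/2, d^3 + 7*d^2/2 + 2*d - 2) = d^2 + 3*d/2 - 1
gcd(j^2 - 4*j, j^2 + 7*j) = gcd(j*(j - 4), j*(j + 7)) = j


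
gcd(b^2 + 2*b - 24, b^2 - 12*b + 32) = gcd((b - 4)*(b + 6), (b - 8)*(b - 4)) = b - 4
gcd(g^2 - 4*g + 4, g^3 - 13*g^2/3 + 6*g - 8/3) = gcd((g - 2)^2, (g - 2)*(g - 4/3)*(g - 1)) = g - 2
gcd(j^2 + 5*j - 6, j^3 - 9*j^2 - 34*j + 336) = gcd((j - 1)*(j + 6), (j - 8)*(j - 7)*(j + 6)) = j + 6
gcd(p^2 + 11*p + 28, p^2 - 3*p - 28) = p + 4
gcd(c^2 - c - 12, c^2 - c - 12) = c^2 - c - 12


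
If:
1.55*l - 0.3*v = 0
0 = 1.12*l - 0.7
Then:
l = 0.62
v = 3.23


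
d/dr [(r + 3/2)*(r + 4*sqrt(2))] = 2*r + 3/2 + 4*sqrt(2)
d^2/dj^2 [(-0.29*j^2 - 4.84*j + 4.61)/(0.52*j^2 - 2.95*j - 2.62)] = (1.11022302462516e-16*j^4 - 3.507192*j^3 + 5.10868799999999*j^2 - 81.994536*j + 163.633746)/(0.140608*j^6 - 2.39304*j^5 + 11.450556*j^4 - 1.55789500000001*j^3 - 57.693186*j^2 - 60.74994*j - 17.984728)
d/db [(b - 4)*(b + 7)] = 2*b + 3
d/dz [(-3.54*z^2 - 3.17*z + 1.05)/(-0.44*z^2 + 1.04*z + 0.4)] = (-5.0764*z^2 - 1.908*z - 2.36)/(0.1936*z^4 - 0.9152*z^3 + 0.7296*z^2 + 0.832*z + 0.16)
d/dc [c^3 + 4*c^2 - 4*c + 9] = 3*c^2 + 8*c - 4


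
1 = 1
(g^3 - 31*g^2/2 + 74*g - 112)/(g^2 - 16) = (g^2 - 23*g/2 + 28)/(g + 4)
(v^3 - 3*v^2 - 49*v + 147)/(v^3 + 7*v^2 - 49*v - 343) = (v - 3)/(v + 7)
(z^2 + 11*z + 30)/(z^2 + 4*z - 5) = (z + 6)/(z - 1)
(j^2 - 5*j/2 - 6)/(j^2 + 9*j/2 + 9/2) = (j - 4)/(j + 3)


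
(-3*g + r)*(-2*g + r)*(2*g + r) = 12*g^3 - 4*g^2*r - 3*g*r^2 + r^3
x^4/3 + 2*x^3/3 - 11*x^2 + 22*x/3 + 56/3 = (x/3 + 1/3)*(x - 4)*(x - 2)*(x + 7)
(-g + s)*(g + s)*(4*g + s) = -4*g^3 - g^2*s + 4*g*s^2 + s^3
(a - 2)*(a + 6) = a^2 + 4*a - 12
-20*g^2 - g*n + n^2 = (-5*g + n)*(4*g + n)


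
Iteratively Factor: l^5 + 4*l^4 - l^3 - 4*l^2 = (l)*(l^4 + 4*l^3 - l^2 - 4*l) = l*(l - 1)*(l^3 + 5*l^2 + 4*l) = l*(l - 1)*(l + 1)*(l^2 + 4*l) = l*(l - 1)*(l + 1)*(l + 4)*(l)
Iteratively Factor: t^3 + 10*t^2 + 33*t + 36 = (t + 3)*(t^2 + 7*t + 12) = (t + 3)^2*(t + 4)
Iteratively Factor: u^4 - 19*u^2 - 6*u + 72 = (u + 3)*(u^3 - 3*u^2 - 10*u + 24) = (u - 2)*(u + 3)*(u^2 - u - 12) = (u - 4)*(u - 2)*(u + 3)*(u + 3)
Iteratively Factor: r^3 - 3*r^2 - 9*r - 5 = (r - 5)*(r^2 + 2*r + 1) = (r - 5)*(r + 1)*(r + 1)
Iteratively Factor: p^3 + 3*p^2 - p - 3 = (p + 3)*(p^2 - 1) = (p - 1)*(p + 3)*(p + 1)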